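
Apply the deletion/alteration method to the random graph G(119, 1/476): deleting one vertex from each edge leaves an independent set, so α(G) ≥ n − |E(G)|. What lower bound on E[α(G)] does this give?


E[|E(G)|] = C(119, 2)·p = 7021 · (1/476) = 59/4.
E[α(G)] ≥ n − E[|E(G)|] = 119 − 59/4 = 417/4.
Numerically: ≈ 104.250.
(This is only a lower bound; the true E[α(G)] may be larger.)

E[α(G)] ≥ 417/4 ≈ 104.250.


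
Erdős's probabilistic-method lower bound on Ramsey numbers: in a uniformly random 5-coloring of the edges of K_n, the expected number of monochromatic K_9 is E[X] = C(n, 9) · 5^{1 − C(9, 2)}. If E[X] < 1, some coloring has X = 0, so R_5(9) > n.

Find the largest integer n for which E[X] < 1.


We need C(n, 9) · 5^{1 − 36} < 1, i.e. C(n, 9) < 5^{36 − 1} = 2910383045673370361328125.
Check values of n near the boundary:
  n = 2167: C(2167, 9) = 2855899084841489792706810; 2855899084841489792706810 < 2910383045673370361328125? YES
  n = 2168: C(2168, 9) = 2867804175977929537095120; 2867804175977929537095120 < 2910383045673370361328125? YES
  n = 2169: C(2169, 9) = 2879753360044504243499683; 2879753360044504243499683 < 2910383045673370361328125? YES
  n = 2170: C(2170, 9) = 2891746779868845075610510; 2891746779868845075610510 < 2910383045673370361328125? YES
  n = 2171: C(2171, 9) = 2903784578674959601827205; 2903784578674959601827205 < 2910383045673370361328125? YES
  n = 2172: C(2172, 9) = 2915866900084148060642020; 2915866900084148060642020 < 2910383045673370361328125? NO
The largest n with C(n, 9) < 2910383045673370361328125 is n = 2171 (where E[X] = 580756915734991920365441/582076609134674072265625 ≈ 0.998). Hence R_5(9) > 2171, i.e. R_5(9) ≥ 2172.

Largest n = 2171; hence R_5(9) > 2171.


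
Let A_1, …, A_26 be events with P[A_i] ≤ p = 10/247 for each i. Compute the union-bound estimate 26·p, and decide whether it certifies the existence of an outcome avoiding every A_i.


Union bound: P[∪_{i=1}^{26} A_i] ≤ Σ_i P[A_i] ≤ 26·p = 26·(10/247) = 20/19.
Numerically: 20/19 ≈ 1.0526.
Is 20/19 < 1? NO.
Since the bound 20/19 is ≥ 1, the union bound is uninformative here; it does NOT by itself certify existence.

26·p = 20/19 ≈ 1.0526; existence NOT certified by the union bound.


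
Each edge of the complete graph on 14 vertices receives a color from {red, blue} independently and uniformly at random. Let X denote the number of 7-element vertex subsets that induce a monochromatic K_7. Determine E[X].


Let X = Σ_S X_S over the C(14, 7) = 3432 subsets S of size 7, where X_S = 1 if the K_7 on S is monochromatic.
For a fixed S, the K_7 on S has C(7, 2) = 21 edges. P[all 21 edges red] = (1/2)^21, and likewise for blue, so P[monochromatic] = 2·(1/2)^21 = 2^{1 − 21} = 1/1048576.
By linearity of expectation: E[X] = C(14, 7) · 2^{1 − 21} = 3432 · 1/1048576 = 429/131072.
Numerically: E[X] ≈ 0.003273.

E[X] = C(14,7)·2^(1−C(7,2)) = 429/131072 ≈ 0.003273.


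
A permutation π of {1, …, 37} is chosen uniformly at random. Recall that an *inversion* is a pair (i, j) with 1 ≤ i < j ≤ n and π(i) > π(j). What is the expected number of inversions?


Write X = Σ X_I over the C(37, 2) = 666 pairs i < j, with X_I the indicator of one inversion.
There are 666 indicators.
For each fixed pair i < j, the values π(i) and π(j) are two distinct elements of {1, …, 37} in uniformly random order; by symmetry P[π(i) > π(j)] = 1/2.
By linearity: E[X] = 666 · (1/2) = C(37, 2) · (1/2) = 666/2 = 333 ≈ 333.000.

E[X] = 333 = 333.000.


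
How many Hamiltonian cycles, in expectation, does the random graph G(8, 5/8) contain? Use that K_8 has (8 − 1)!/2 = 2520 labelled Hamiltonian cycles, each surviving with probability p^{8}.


K_8 has (8 − 1)!/2 = 2520 labelled Hamiltonian cycles.
For each such Hamiltonian cycle H, let X_H = 1 if all 8 edges of H are present in G. Then P[X_H = 1] = p^{8} = (5/8)^{8} = 390625/16777216.
Summing the indicators: E[X] = Σ_H E[X_H] = 2520 · p^{8} = 2520 · 390625/16777216 = 123046875/2097152.
Numerically: E[X] ≈ 58.6733.

E[X] = 2520 · (5/8)^{8} = 123046875/2097152 ≈ 58.6733.


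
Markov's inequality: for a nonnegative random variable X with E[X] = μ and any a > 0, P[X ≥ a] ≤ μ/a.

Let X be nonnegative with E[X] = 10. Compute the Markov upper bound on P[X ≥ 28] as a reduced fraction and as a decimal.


μ = E[X] = 10, a = 28.
Markov: P[X ≥ 28] ≤ μ/a = (10)/28 = 5/14.
Numerically: ≈ 0.35714.
(Since a = 28 > μ = 10.00000, the bound 5/14 is < 1 and informative.)

P[X ≥ 28] ≤ 5/14 ≈ 0.35714.


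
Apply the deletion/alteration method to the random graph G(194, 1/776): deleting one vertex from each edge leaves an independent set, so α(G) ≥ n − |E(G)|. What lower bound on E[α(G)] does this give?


E[|E(G)|] = C(194, 2)·p = 18721 · (1/776) = 193/8.
E[α(G)] ≥ n − E[|E(G)|] = 194 − 193/8 = 1359/8.
Numerically: ≈ 169.8750.
(This is only a lower bound; the true E[α(G)] may be larger.)

E[α(G)] ≥ 1359/8 ≈ 169.8750.


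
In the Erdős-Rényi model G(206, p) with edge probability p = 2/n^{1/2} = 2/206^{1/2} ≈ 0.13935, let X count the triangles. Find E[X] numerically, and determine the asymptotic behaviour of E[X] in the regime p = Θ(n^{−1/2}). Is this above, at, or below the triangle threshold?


Number of potential triangles: C(206, 3) = 1435820.
Each occurs with probability p³ ≈ (0.13935)³ ≈ 2.7057593e-03.
By linearity: E[X] = C(206, 3)·p³ ≈ 1435820 · 2.7057593e-03 ≈ 3884.98329.
Since α = 1/2 < 1, p = c/n^{1/2} ≫ 1/n is above the triangle threshold p ~ 1/n. Asymptotically E[X] ~ (c³/6)·n^{3(1−α)} = (2³/6)·n^{1.5} → ∞; triangles are abundant w.h.p.

E[X] ≈ 3884.98329; in regime p = Θ(1/n^{1/2}) E[X] diverges (above the triangle threshold p ~ 1/n).


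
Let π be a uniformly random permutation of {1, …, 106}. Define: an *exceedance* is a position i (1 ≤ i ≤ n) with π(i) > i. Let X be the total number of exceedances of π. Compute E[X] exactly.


Write X = Σ_{i=1}^{106} X_i, where X_i = 1_{π(i) > i}.
For each fixed i, π(i) is uniform over {1, …, 106} (marginal of a uniform permutation), so P[π(i) > i] = (n − i)/n. Summing: Σ_{i=1}^{106} (n − i)/n = (0 + 1 + … + 105)/106 = 106(106 − 1)/(2·106) = (106 − 1)/2.
Hence E[X] = Σ_{i=1}^{106} (106 − i)/106 = 105/2 ≈ 52.500.

E[X] = 105/2 = 52.500.


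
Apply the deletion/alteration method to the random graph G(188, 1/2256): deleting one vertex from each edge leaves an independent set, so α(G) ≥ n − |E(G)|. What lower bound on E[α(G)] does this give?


E[|E(G)|] = C(188, 2)·p = 17578 · (1/2256) = 187/24.
E[α(G)] ≥ n − E[|E(G)|] = 188 − 187/24 = 4325/24.
Numerically: ≈ 180.2083.
(This is only a lower bound; the true E[α(G)] may be larger.)

E[α(G)] ≥ 4325/24 ≈ 180.2083.


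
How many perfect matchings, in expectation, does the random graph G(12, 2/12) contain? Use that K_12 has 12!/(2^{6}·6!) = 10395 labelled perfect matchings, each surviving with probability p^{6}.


K_12 has 12!/(2^{6}·6!) = 10395 labelled perfect matchings.
For each such perfect matching H, let X_H = 1 if all 6 edges of H are present in G. Then P[X_H = 1] = p^{6} = (1/6)^{6} = 1/46656.
Summing the indicators: E[X] = Σ_H E[X_H] = 10395 · p^{6} = 10395 · 1/46656 = 385/1728.
Numerically: E[X] ≈ 0.2228.

E[X] = 10395 · (1/6)^{6} = 385/1728 ≈ 0.2228.


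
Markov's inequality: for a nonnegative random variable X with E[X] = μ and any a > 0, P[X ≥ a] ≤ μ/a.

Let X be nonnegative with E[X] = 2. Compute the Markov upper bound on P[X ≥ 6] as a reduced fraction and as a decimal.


μ = E[X] = 2, a = 6.
Markov: P[X ≥ 6] ≤ μ/a = (2)/6 = 1/3.
Numerically: ≈ 0.333.
(Since a = 6 > μ = 2.000, the bound 1/3 is < 1 and informative.)

P[X ≥ 6] ≤ 1/3 ≈ 0.333.


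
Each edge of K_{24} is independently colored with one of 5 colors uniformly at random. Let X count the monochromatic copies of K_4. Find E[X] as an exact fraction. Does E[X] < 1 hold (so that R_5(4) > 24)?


E[X] = C(24, 4) · 5^{1 − 6} = 10626 · 5^{−5} = 10626/3125.
As a reduced fraction: E[X] = 10626/3125 ≈ 3.400.
Is E[X] < 1? NO.
Since E[X] ≥ 1, the first-moment bound is inconclusive at n = 24; it does NOT by itself certify R_5(4) > 24.

E[X] = 10626/3125 ≈ 3.400; E[X] ≥ 1; first-moment method inconclusive here.


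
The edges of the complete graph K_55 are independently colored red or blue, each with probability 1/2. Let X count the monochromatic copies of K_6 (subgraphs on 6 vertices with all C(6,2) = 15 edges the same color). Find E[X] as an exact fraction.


Let X = Σ_S X_S over the C(55, 6) = 28989675 subsets S of size 6, where X_S = 1 if the K_6 on S is monochromatic.
For a fixed S, the K_6 on S has C(6, 2) = 15 edges. P[all 15 edges red] = (1/2)^15, and likewise for blue, so P[monochromatic] = 2·(1/2)^15 = 2^{1 − 15} = 1/16384.
By linearity of expectation: E[X] = C(55, 6) · 2^{1 − 15} = 28989675 · 1/16384 = 28989675/16384.
Numerically: E[X] ≈ 1769.38934.

E[X] = C(55,6)·2^(1−C(6,2)) = 28989675/16384 ≈ 1769.38934.


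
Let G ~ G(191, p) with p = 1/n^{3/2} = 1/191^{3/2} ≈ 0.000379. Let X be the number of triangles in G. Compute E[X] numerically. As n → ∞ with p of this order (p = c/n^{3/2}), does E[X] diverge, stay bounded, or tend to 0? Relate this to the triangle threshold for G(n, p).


Number of potential triangles: C(191, 3) = 1143135.
Each occurs with probability p³ ≈ (0.000379)³ ≈ 5.43688e-11.
By linearity: E[X] = C(191, 3)·p³ ≈ 1143135 · 5.43688e-11 ≈ 0.000.
Since α = 3/2 > 1, p = c/n^{3/2} = o(1/n) is below the triangle threshold p ~ 1/n. Asymptotically E[X] ~ (c³/6)·n^{3(1−α)} = (1³/6)·n^{-1.5} → 0, so by Markov's inequality G has no triangles w.h.p.

E[X] ≈ 0.000; in regime p = Θ(1/n^{3/2}) E[X] tends to 0 (below the triangle threshold p ~ 1/n).


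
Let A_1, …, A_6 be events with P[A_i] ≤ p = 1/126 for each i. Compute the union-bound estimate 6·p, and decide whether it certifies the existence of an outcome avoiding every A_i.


Union bound: P[∪_{i=1}^{6} A_i] ≤ Σ_i P[A_i] ≤ 6·p = 6·(1/126) = 1/21.
Numerically: 1/21 ≈ 0.0476190.
Is 1/21 < 1? YES.
Since P[∪ A_i] ≤ 1/21 < 1, the complement has P[∩ A_i^c] ≥ 1 − 1/21 = 20/21 > 0, so some outcome avoids every A_i.

6·p = 1/21 ≈ 0.0476190; existence CERTIFIED by the union bound.


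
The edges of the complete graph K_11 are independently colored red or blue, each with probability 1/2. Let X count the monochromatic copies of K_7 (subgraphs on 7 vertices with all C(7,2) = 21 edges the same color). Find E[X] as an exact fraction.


Let X = Σ_S X_S over the C(11, 7) = 330 subsets S of size 7, where X_S = 1 if the K_7 on S is monochromatic.
For a fixed S, the K_7 on S has C(7, 2) = 21 edges. P[all 21 edges red] = (1/2)^21, and likewise for blue, so P[monochromatic] = 2·(1/2)^21 = 2^{1 − 21} = 1/1048576.
By linearity of expectation: E[X] = C(11, 7) · 2^{1 − 21} = 330 · 1/1048576 = 165/524288.
Numerically: E[X] ≈ 0.00031.

E[X] = C(11,7)·2^(1−C(7,2)) = 165/524288 ≈ 0.00031.


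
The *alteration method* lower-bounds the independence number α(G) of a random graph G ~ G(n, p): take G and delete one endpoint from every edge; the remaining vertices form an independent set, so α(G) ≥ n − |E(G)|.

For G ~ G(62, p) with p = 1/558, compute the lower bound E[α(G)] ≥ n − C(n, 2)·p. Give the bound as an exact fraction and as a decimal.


E[|E(G)|] = C(62, 2)·p = 1891 · (1/558) = 61/18.
E[α(G)] ≥ n − E[|E(G)|] = 62 − 61/18 = 1055/18.
Numerically: ≈ 58.6111.
(This is only a lower bound; the true E[α(G)] may be larger.)

E[α(G)] ≥ 1055/18 ≈ 58.6111.


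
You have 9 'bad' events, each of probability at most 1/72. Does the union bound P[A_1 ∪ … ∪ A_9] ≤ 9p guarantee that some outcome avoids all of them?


Union bound: P[∪_{i=1}^{9} A_i] ≤ Σ_i P[A_i] ≤ 9·p = 9·(1/72) = 1/8.
Numerically: 1/8 ≈ 0.1250.
Is 1/8 < 1? YES.
Since P[∪ A_i] ≤ 1/8 < 1, the complement has P[∩ A_i^c] ≥ 1 − 1/8 = 7/8 > 0, so some outcome avoids every A_i.

9·p = 1/8 ≈ 0.1250; existence CERTIFIED by the union bound.


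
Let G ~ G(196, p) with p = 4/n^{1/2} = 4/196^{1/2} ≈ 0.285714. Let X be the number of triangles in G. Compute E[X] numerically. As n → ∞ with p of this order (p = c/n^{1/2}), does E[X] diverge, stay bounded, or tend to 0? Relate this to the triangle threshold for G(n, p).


Number of potential triangles: C(196, 3) = 1235780.
Each occurs with probability p³ ≈ (0.285714)³ ≈ 2.33236152e-02.
By linearity: E[X] = C(196, 3)·p³ ≈ 1235780 · 2.33236152e-02 ≈ 28822.857143.
Since α = 1/2 < 1, p = c/n^{1/2} ≫ 1/n is above the triangle threshold p ~ 1/n. Asymptotically E[X] ~ (c³/6)·n^{3(1−α)} = (4³/6)·n^{1.5} → ∞; triangles are abundant w.h.p.

E[X] ≈ 28822.857143; in regime p = Θ(1/n^{1/2}) E[X] diverges (above the triangle threshold p ~ 1/n).


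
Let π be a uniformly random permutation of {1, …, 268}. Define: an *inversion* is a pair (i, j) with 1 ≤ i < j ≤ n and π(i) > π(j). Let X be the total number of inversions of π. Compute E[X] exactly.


Write X = Σ X_I over the C(268, 2) = 35778 pairs i < j, with X_I the indicator of one inversion.
There are 35778 indicators.
For each fixed pair i < j, the values π(i) and π(j) are two distinct elements of {1, …, 268} in uniformly random order; by symmetry P[π(i) > π(j)] = 1/2.
By linearity: E[X] = 35778 · (1/2) = C(268, 2) · (1/2) = 35778/2 = 17889 ≈ 17889.000.

E[X] = 17889 = 17889.000.


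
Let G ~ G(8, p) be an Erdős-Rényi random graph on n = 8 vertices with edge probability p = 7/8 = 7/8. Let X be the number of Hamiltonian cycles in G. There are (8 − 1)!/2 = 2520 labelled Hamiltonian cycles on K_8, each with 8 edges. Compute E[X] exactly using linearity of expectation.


K_8 has (8 − 1)!/2 = 2520 labelled Hamiltonian cycles.
For each such Hamiltonian cycle H, let X_H = 1 if all 8 edges of H are present in G. Then P[X_H = 1] = p^{8} = (7/8)^{8} = 5764801/16777216.
By linearity: E[X] = Σ_H E[X_H] = 2520 · p^{8} = 2520 · 5764801/16777216 = 1815912315/2097152.
Numerically: E[X] ≈ 865.894.

E[X] = 2520 · (7/8)^{8} = 1815912315/2097152 ≈ 865.894.


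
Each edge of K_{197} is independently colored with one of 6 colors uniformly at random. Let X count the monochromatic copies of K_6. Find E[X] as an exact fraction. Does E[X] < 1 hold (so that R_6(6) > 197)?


E[X] = C(197, 6) · 6^{1 − 15} = 75176946208 · 6^{−14} = 75176946208/78364164096.
As a reduced fraction: E[X] = 2349279569/2448880128 ≈ 0.95933.
Is E[X] < 1? YES.
Since E[X] < 1, there exists a 6-coloring of K_{197} with no monochromatic K_6; hence R_6(6) > 197.

E[X] = 2349279569/2448880128 ≈ 0.95933; E[X] < 1, so R_6(6) > 197.


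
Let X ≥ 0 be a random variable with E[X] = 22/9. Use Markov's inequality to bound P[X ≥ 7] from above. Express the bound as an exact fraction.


μ = E[X] = 22/9, a = 7.
Markov: P[X ≥ 7] ≤ μ/a = (22/9)/7 = 22/63.
Numerically: ≈ 0.349206.
(Since a = 7 > μ = 2.444444, the bound 22/63 is < 1 and informative.)

P[X ≥ 7] ≤ 22/63 ≈ 0.349206.


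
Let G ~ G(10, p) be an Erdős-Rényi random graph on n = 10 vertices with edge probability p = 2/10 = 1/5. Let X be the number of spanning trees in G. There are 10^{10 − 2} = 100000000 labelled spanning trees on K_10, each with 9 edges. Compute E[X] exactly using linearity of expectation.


K_10 has 10^{10 − 2} = 100000000 labelled spanning trees.
For each such spanning tree H, let X_H = 1 if all 9 edges of H are present in G. Then P[X_H = 1] = p^{9} = (1/5)^{9} = 1/1953125.
By linearity of expectation: E[X] = Σ_H E[X_H] = 100000000 · p^{9} = 100000000 · 1/1953125 = 256/5.
Numerically: E[X] ≈ 51.2.

E[X] = 100000000 · (1/5)^{9} = 256/5 ≈ 51.2.


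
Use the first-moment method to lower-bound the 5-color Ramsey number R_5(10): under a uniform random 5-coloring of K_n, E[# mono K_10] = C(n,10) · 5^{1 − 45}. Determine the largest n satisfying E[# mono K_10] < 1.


We need C(n, 10) · 5^{1 − 45} < 1, i.e. C(n, 10) < 5^{45 − 1} = 5684341886080801486968994140625.
Check values of n near the boundary:
  n = 5390: C(5390, 10) = 5655833965919099070255434039753; 5655833965919099070255434039753 < 5684341886080801486968994140625? YES
  n = 5391: C(5391, 10) = 5666344714787188828795213697883; 5666344714787188828795213697883 < 5684341886080801486968994140625? YES
  n = 5392: C(5392, 10) = 5676873040158402483252283957448; 5676873040158402483252283957448 < 5684341886080801486968994140625? YES
  n = 5393: C(5393, 10) = 5687418968154238267170642278008; 5687418968154238267170642278008 < 5684341886080801486968994140625? NO
The largest n with C(n, 10) < 5684341886080801486968994140625 is n = 5392 (where E[X] = 5676873040158402483252283957448/5684341886080801486968994140625 ≈ 0.99869). Hence R_5(10) > 5392, i.e. R_5(10) ≥ 5393.

Largest n = 5392; hence R_5(10) > 5392.


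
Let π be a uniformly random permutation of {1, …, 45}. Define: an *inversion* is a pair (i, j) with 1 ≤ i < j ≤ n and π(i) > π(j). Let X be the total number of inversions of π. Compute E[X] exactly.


Write X = Σ X_I over the C(45, 2) = 990 pairs i < j, with X_I the indicator of one inversion.
There are 990 indicators.
For each fixed pair i < j, the values π(i) and π(j) are two distinct elements of {1, …, 45} in uniformly random order; by symmetry P[π(i) > π(j)] = 1/2.
By linearity: E[X] = 990 · (1/2) = C(45, 2) · (1/2) = 990/2 = 495 ≈ 495.000.

E[X] = 495 = 495.000.


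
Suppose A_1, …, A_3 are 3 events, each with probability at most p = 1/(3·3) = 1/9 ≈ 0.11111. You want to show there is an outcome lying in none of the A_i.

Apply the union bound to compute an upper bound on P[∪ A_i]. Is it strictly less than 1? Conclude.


Union bound: P[∪_{i=1}^{3} A_i] ≤ Σ_i P[A_i] ≤ 3·p = 3·(1/9) = 1/3.
Numerically: 1/3 ≈ 0.33333.
Is 1/3 < 1? YES.
Since P[∪ A_i] ≤ 1/3 < 1, the complement has P[∩ A_i^c] ≥ 1 − 1/3 = 2/3 > 0, so some outcome avoids every A_i.

3·p = 1/3 ≈ 0.33333; existence CERTIFIED by the union bound.


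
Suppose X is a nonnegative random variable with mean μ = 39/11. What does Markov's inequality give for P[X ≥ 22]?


μ = E[X] = 39/11, a = 22.
Markov: P[X ≥ 22] ≤ μ/a = (39/11)/22 = 39/242.
Numerically: ≈ 0.1612.
(Since a = 22 > μ = 3.5455, the bound 39/242 is < 1 and informative.)

P[X ≥ 22] ≤ 39/242 ≈ 0.1612.


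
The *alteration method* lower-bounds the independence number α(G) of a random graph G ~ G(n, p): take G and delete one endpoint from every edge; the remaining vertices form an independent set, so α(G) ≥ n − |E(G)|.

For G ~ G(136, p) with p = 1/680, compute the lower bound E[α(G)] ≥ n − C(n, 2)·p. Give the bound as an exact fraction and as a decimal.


E[|E(G)|] = C(136, 2)·p = 9180 · (1/680) = 27/2.
E[α(G)] ≥ n − E[|E(G)|] = 136 − 27/2 = 245/2.
Numerically: ≈ 122.50000.
(This is only a lower bound; the true E[α(G)] may be larger.)

E[α(G)] ≥ 245/2 ≈ 122.50000.


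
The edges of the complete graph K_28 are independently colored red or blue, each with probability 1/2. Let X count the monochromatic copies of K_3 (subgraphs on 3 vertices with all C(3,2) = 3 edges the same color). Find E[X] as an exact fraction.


Let X = Σ_S X_S over the C(28, 3) = 3276 subsets S of size 3, where X_S = 1 if the K_3 on S is monochromatic.
For a fixed S, the K_3 on S has C(3, 2) = 3 edges. P[all 3 edges red] = (1/2)^3, and likewise for blue, so P[monochromatic] = 2·(1/2)^3 = 2^{1 − 3} = 1/4.
By linearity of expectation: E[X] = C(28, 3) · 2^{1 − 3} = 3276 · 1/4 = 819.
Numerically: E[X] ≈ 819.00000.

E[X] = C(28,3)·2^(1−C(3,2)) = 819 ≈ 819.00000.


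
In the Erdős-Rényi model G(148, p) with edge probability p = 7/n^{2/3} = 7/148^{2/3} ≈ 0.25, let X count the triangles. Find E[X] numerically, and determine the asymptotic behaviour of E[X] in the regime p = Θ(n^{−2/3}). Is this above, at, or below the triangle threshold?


Number of potential triangles: C(148, 3) = 529396.
Each occurs with probability p³ ≈ (0.25)³ ≈ 1.56592e-02.
By linearity: E[X] = C(148, 3)·p³ ≈ 529396 · 1.56592e-02 ≈ 8289.939.
Since α = 2/3 < 1, p = c/n^{2/3} ≫ 1/n is above the triangle threshold p ~ 1/n. Asymptotically E[X] ~ (c³/6)·n^{3(1−α)} = (7³/6)·n^{1} → ∞; triangles are abundant w.h.p.

E[X] ≈ 8289.939; in regime p = Θ(1/n^{2/3}) E[X] diverges (above the triangle threshold p ~ 1/n).


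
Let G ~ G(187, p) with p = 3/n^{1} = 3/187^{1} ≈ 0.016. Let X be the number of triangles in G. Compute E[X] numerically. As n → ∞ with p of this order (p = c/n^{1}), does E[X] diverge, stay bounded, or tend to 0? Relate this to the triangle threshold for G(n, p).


Number of potential triangles: C(187, 3) = 1072445.
Each occurs with probability p³ ≈ (0.016)³ ≈ 4.12894e-06.
By linearity: E[X] = C(187, 3)·p³ ≈ 1072445 · 4.12894e-06 ≈ 4.428.
Here α = 1, so p = 3/n is exactly at the triangle threshold p ~ 1/n. Asymptotically E[X] → c³/6 = 3³/6 = 9/2 ≈ 4.500, a bounded constant. In this regime the triangle count is asymptotically Poisson(c³/6).

E[X] ≈ 4.428; in regime p = Θ(1/n^{1}) E[X] stays bounded (at the triangle threshold p ~ 1/n).


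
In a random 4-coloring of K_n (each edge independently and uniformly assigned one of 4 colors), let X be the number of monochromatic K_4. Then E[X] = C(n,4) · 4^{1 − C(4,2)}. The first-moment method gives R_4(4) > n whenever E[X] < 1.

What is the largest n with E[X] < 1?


We need C(n, 4) · 4^{1 − 6} < 1, i.e. C(n, 4) < 4^{6 − 1} = 1024.
Check values of n near the boundary:
  n = 13: C(13, 4) = 715; 715 < 1024? YES
  n = 14: C(14, 4) = 1001; 1001 < 1024? YES
  n = 15: C(15, 4) = 1365; 1365 < 1024? NO
  n = 16: C(16, 4) = 1820; 1820 < 1024? NO
  n = 17: C(17, 4) = 2380; 2380 < 1024? NO
The largest n with C(n, 4) < 1024 is n = 14 (where E[X] = 1001/1024 ≈ 0.977539). Hence R_4(4) > 14, i.e. R_4(4) ≥ 15.

Largest n = 14; hence R_4(4) > 14.


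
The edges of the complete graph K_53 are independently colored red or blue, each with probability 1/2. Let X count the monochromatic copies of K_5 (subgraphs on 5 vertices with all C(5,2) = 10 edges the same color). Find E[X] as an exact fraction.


Let X = Σ_S X_S over the C(53, 5) = 2869685 subsets S of size 5, where X_S = 1 if the K_5 on S is monochromatic.
For a fixed S, the K_5 on S has C(5, 2) = 10 edges. P[all 10 edges red] = (1/2)^10, and likewise for blue, so P[monochromatic] = 2·(1/2)^10 = 2^{1 − 10} = 1/512.
By linearity: E[X] = C(53, 5) · 2^{1 − 10} = 2869685 · 1/512 = 2869685/512.
Numerically: E[X] ≈ 5604.854.

E[X] = C(53,5)·2^(1−C(5,2)) = 2869685/512 ≈ 5604.854.


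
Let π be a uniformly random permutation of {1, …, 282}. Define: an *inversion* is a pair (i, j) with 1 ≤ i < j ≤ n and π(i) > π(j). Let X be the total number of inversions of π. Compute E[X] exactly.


Write X = Σ X_I over the C(282, 2) = 39621 pairs i < j, with X_I the indicator of one inversion.
There are 39621 indicators.
For each fixed pair i < j, the values π(i) and π(j) are two distinct elements of {1, …, 282} in uniformly random order; by symmetry P[π(i) > π(j)] = 1/2.
By linearity: E[X] = 39621 · (1/2) = C(282, 2) · (1/2) = 39621/2 = 39621/2 ≈ 19810.500.

E[X] = 39621/2 = 19810.500.


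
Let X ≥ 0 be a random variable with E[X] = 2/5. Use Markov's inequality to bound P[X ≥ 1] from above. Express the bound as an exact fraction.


μ = E[X] = 2/5, a = 1.
Markov: P[X ≥ 1] ≤ μ/a = (2/5)/1 = 2/5.
Numerically: ≈ 0.4000.
(Since a = 1 > μ = 0.4000, the bound 2/5 is < 1 and informative.)

P[X ≥ 1] ≤ 2/5 ≈ 0.4000.


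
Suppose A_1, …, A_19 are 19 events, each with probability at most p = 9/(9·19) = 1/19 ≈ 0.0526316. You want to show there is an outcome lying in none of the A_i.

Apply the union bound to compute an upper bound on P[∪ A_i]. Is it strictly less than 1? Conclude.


Union bound: P[∪_{i=1}^{19} A_i] ≤ Σ_i P[A_i] ≤ 19·p = 19·(1/19) = 1.
Numerically: 1 ≈ 1.0000000.
Is 1 < 1? NO.
Since the bound 1 is ≥ 1, the union bound is uninformative here; it does NOT by itself certify existence.

19·p = 1 ≈ 1.0000000; existence NOT certified by the union bound.


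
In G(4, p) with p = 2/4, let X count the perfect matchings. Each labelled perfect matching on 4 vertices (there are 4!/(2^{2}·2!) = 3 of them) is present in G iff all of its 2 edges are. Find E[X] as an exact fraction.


K_4 has 4!/(2^{2}·2!) = 3 labelled perfect matchings.
For each such perfect matching H, let X_H = 1 if all 2 edges of H are present in G. Then P[X_H = 1] = p^{2} = (1/2)^{2} = 1/4.
By linearity of expectation: E[X] = Σ_H E[X_H] = 3 · p^{2} = 3 · 1/4 = 3/4.
Numerically: E[X] ≈ 0.75.

E[X] = 3 · (1/2)^{2} = 3/4 ≈ 0.75.


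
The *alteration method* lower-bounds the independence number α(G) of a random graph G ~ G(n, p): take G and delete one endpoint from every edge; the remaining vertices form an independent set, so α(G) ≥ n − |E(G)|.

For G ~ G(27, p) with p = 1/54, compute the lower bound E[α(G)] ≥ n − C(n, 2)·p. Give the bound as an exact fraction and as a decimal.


E[|E(G)|] = C(27, 2)·p = 351 · (1/54) = 13/2.
E[α(G)] ≥ n − E[|E(G)|] = 27 − 13/2 = 41/2.
Numerically: ≈ 20.500.
(This is only a lower bound; the true E[α(G)] may be larger.)

E[α(G)] ≥ 41/2 ≈ 20.500.


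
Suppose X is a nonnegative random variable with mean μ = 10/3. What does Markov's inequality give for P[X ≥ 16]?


μ = E[X] = 10/3, a = 16.
Markov: P[X ≥ 16] ≤ μ/a = (10/3)/16 = 5/24.
Numerically: ≈ 0.208.
(Since a = 16 > μ = 3.333, the bound 5/24 is < 1 and informative.)

P[X ≥ 16] ≤ 5/24 ≈ 0.208.


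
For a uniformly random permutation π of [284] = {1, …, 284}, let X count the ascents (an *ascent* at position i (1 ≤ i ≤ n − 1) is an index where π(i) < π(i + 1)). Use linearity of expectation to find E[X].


Write X = Σ X_I over i = 1, …, 283, with X_I the indicator of one ascent.
There are 283 indicators.
For each fixed i, the pair (π(i), π(i+1)) is a uniformly random ordered pair of distinct values from {1, …, 284}; by symmetry P[π(i) < π(i+1)] = 1/2.
By linearity: E[X] = 283 · (1/2) = (284 − 1) · (1/2) = 283/2 ≈ 141.500.

E[X] = 283/2 = 141.500.


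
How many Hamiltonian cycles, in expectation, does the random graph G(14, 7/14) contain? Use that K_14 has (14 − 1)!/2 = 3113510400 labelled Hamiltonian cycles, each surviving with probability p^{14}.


K_14 has (14 − 1)!/2 = 3113510400 labelled Hamiltonian cycles.
For each such Hamiltonian cycle H, let X_H = 1 if all 14 edges of H are present in G. Then P[X_H = 1] = p^{14} = (1/2)^{14} = 1/16384.
Summing the indicators: E[X] = Σ_H E[X_H] = 3113510400 · p^{14} = 3113510400 · 1/16384 = 6081075/32.
Numerically: E[X] ≈ 1.9e+05.

E[X] = 3113510400 · (1/2)^{14} = 6081075/32 ≈ 1.9e+05.


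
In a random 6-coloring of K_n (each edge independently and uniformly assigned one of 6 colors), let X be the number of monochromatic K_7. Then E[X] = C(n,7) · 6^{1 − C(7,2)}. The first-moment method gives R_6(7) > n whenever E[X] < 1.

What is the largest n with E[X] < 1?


We need C(n, 7) · 6^{1 − 21} < 1, i.e. C(n, 7) < 6^{21 − 1} = 3656158440062976.
Check values of n near the boundary:
  n = 567: C(567, 7) = 3601671315933933; 3601671315933933 < 3656158440062976? YES
  n = 568: C(568, 7) = 3646611956239704; 3646611956239704 < 3656158440062976? YES
  n = 569: C(569, 7) = 3692032389858348; 3692032389858348 < 3656158440062976? NO
  n = 570: C(570, 7) = 3737936877831720; 3737936877831720 < 3656158440062976? NO
The largest n with C(n, 7) < 3656158440062976 is n = 568 (where E[X] = 16882462760369/16926659444736 ≈ 0.997389). Hence R_6(7) > 568, i.e. R_6(7) ≥ 569.

Largest n = 568; hence R_6(7) > 568.


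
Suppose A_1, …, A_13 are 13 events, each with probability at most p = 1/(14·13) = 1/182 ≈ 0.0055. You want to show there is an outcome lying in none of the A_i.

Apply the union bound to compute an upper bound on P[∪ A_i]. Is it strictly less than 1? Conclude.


Union bound: P[∪_{i=1}^{13} A_i] ≤ Σ_i P[A_i] ≤ 13·p = 13·(1/182) = 1/14.
Numerically: 1/14 ≈ 0.0714.
Is 1/14 < 1? YES.
Since P[∪ A_i] ≤ 1/14 < 1, the complement has P[∩ A_i^c] ≥ 1 − 1/14 = 13/14 > 0, so some outcome avoids every A_i.

13·p = 1/14 ≈ 0.0714; existence CERTIFIED by the union bound.


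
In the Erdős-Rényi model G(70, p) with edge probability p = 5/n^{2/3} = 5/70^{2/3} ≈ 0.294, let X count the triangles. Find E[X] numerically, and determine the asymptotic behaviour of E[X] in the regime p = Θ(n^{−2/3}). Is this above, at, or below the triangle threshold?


Number of potential triangles: C(70, 3) = 54740.
Each occurs with probability p³ ≈ (0.294)³ ≈ 2.55102e-02.
By linearity: E[X] = C(70, 3)·p³ ≈ 54740 · 2.55102e-02 ≈ 1396.429.
Since α = 2/3 < 1, p = c/n^{2/3} ≫ 1/n is above the triangle threshold p ~ 1/n. Asymptotically E[X] ~ (c³/6)·n^{3(1−α)} = (5³/6)·n^{1} → ∞; triangles are abundant w.h.p.

E[X] ≈ 1396.429; in regime p = Θ(1/n^{2/3}) E[X] diverges (above the triangle threshold p ~ 1/n).


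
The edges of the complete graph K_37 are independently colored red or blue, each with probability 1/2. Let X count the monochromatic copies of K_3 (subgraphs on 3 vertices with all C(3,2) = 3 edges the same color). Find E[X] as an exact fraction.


Let X = Σ_S X_S over the C(37, 3) = 7770 subsets S of size 3, where X_S = 1 if the K_3 on S is monochromatic.
For a fixed S, the K_3 on S has C(3, 2) = 3 edges. P[all 3 edges red] = (1/2)^3, and likewise for blue, so P[monochromatic] = 2·(1/2)^3 = 2^{1 − 3} = 1/4.
By linearity of expectation: E[X] = C(37, 3) · 2^{1 − 3} = 7770 · 1/4 = 3885/2.
Numerically: E[X] ≈ 1942.5000.

E[X] = C(37,3)·2^(1−C(3,2)) = 3885/2 ≈ 1942.5000.


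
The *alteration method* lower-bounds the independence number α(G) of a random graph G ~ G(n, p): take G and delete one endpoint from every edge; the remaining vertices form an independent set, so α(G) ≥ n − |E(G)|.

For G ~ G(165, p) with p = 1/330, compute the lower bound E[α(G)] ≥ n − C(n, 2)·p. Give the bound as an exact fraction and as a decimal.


E[|E(G)|] = C(165, 2)·p = 13530 · (1/330) = 41.
E[α(G)] ≥ n − E[|E(G)|] = 165 − 41 = 124.
Numerically: ≈ 124.000000.
(This is only a lower bound; the true E[α(G)] may be larger.)

E[α(G)] ≥ 124 ≈ 124.000000.


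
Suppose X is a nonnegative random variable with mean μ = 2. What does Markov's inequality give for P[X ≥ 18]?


μ = E[X] = 2, a = 18.
Markov: P[X ≥ 18] ≤ μ/a = (2)/18 = 1/9.
Numerically: ≈ 0.1111.
(Since a = 18 > μ = 2.0000, the bound 1/9 is < 1 and informative.)

P[X ≥ 18] ≤ 1/9 ≈ 0.1111.


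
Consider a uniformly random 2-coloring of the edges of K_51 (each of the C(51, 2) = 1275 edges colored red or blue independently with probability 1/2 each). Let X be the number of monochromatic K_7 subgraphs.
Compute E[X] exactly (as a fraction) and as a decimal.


Let X = Σ_S X_S over the C(51, 7) = 115775100 subsets S of size 7, where X_S = 1 if the K_7 on S is monochromatic.
For a fixed S, the K_7 on S has C(7, 2) = 21 edges. P[all 21 edges red] = (1/2)^21, and likewise for blue, so P[monochromatic] = 2·(1/2)^21 = 2^{1 − 21} = 1/1048576.
By linearity: E[X] = C(51, 7) · 2^{1 − 21} = 115775100 · 1/1048576 = 28943775/262144.
Numerically: E[X] ≈ 110.4117.

E[X] = C(51,7)·2^(1−C(7,2)) = 28943775/262144 ≈ 110.4117.


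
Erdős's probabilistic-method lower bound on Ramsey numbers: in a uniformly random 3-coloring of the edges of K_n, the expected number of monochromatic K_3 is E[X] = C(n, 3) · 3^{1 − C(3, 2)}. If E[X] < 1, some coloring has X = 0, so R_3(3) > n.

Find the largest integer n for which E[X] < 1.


We need C(n, 3) · 3^{1 − 3} < 1, i.e. C(n, 3) < 3^{3 − 1} = 9.
Check values of n near the boundary:
  n = 3: C(3, 3) = 1; 1 < 9? YES
  n = 4: C(4, 3) = 4; 4 < 9? YES
  n = 5: C(5, 3) = 10; 10 < 9? NO
  n = 6: C(6, 3) = 20; 20 < 9? NO
  n = 7: C(7, 3) = 35; 35 < 9? NO
The largest n with C(n, 3) < 9 is n = 4 (where E[X] = 4/9 ≈ 0.44444). Hence R_3(3) > 4, i.e. R_3(3) ≥ 5.

Largest n = 4; hence R_3(3) > 4.


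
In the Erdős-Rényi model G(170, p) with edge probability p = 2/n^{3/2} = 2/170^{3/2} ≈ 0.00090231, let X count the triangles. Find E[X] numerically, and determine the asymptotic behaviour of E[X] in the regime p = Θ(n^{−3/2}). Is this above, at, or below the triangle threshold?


Number of potential triangles: C(170, 3) = 804440.
Each occurs with probability p³ ≈ (0.00090231)³ ≈ 7.3463200e-10.
By linearity: E[X] = C(170, 3)·p³ ≈ 804440 · 7.3463200e-10 ≈ 0.00059.
Since α = 3/2 > 1, p = c/n^{3/2} = o(1/n) is below the triangle threshold p ~ 1/n. Asymptotically E[X] ~ (c³/6)·n^{3(1−α)} = (2³/6)·n^{-1.5} → 0, so by Markov's inequality G has no triangles w.h.p.

E[X] ≈ 0.00059; in regime p = Θ(1/n^{3/2}) E[X] tends to 0 (below the triangle threshold p ~ 1/n).


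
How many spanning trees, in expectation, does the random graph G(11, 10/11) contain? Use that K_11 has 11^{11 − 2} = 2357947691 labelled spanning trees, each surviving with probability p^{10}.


K_11 has 11^{11 − 2} = 2357947691 labelled spanning trees.
For each such spanning tree H, let X_H = 1 if all 10 edges of H are present in G. Then P[X_H = 1] = p^{10} = (10/11)^{10} = 10000000000/25937424601.
By linearity: E[X] = Σ_H E[X_H] = 2357947691 · p^{10} = 2357947691 · 10000000000/25937424601 = 10000000000/11.
Numerically: E[X] ≈ 9.09e+08.

E[X] = 2357947691 · (10/11)^{10} = 10000000000/11 ≈ 9.09e+08.


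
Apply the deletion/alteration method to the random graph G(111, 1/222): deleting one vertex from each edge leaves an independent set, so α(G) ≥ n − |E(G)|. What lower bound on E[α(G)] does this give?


E[|E(G)|] = C(111, 2)·p = 6105 · (1/222) = 55/2.
E[α(G)] ≥ n − E[|E(G)|] = 111 − 55/2 = 167/2.
Numerically: ≈ 83.5000.
(This is only a lower bound; the true E[α(G)] may be larger.)

E[α(G)] ≥ 167/2 ≈ 83.5000.


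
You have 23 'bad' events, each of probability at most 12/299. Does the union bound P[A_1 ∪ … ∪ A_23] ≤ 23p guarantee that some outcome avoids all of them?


Union bound: P[∪_{i=1}^{23} A_i] ≤ Σ_i P[A_i] ≤ 23·p = 23·(12/299) = 12/13.
Numerically: 12/13 ≈ 0.92308.
Is 12/13 < 1? YES.
Since P[∪ A_i] ≤ 12/13 < 1, the complement has P[∩ A_i^c] ≥ 1 − 12/13 = 1/13 > 0, so some outcome avoids every A_i.

23·p = 12/13 ≈ 0.92308; existence CERTIFIED by the union bound.


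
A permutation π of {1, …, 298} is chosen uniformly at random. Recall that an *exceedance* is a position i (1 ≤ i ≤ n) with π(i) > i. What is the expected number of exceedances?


Write X = Σ_{i=1}^{298} X_i, where X_i = 1_{π(i) > i}.
For each fixed i, π(i) is uniform over {1, …, 298} (marginal of a uniform permutation), so P[π(i) > i] = (n − i)/n. Summing: Σ_{i=1}^{298} (n − i)/n = (0 + 1 + … + 297)/298 = 298(298 − 1)/(2·298) = (298 − 1)/2.
Hence E[X] = Σ_{i=1}^{298} (298 − i)/298 = 297/2 ≈ 148.500000.

E[X] = 297/2 = 148.500000.


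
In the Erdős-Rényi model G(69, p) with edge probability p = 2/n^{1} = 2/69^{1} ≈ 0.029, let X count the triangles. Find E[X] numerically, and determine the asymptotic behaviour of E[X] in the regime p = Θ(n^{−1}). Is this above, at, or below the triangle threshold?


Number of potential triangles: C(69, 3) = 52394.
Each occurs with probability p³ ≈ (0.029)³ ≈ 2.43525e-05.
By linearity: E[X] = C(69, 3)·p³ ≈ 52394 · 2.43525e-05 ≈ 1.276.
Here α = 1, so p = 2/n is exactly at the triangle threshold p ~ 1/n. Asymptotically E[X] → c³/6 = 2³/6 = 4/3 ≈ 1.333, a bounded constant. In this regime the triangle count is asymptotically Poisson(c³/6).

E[X] ≈ 1.276; in regime p = Θ(1/n^{1}) E[X] stays bounded (at the triangle threshold p ~ 1/n).


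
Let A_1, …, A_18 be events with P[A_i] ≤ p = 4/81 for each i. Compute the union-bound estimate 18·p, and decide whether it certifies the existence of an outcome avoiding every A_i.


Union bound: P[∪_{i=1}^{18} A_i] ≤ Σ_i P[A_i] ≤ 18·p = 18·(4/81) = 8/9.
Numerically: 8/9 ≈ 0.88889.
Is 8/9 < 1? YES.
Since P[∪ A_i] ≤ 8/9 < 1, the complement has P[∩ A_i^c] ≥ 1 − 8/9 = 1/9 > 0, so some outcome avoids every A_i.

18·p = 8/9 ≈ 0.88889; existence CERTIFIED by the union bound.


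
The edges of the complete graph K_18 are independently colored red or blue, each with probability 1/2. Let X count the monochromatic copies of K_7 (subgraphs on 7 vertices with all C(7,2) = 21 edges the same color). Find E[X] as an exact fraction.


Let X = Σ_S X_S over the C(18, 7) = 31824 subsets S of size 7, where X_S = 1 if the K_7 on S is monochromatic.
For a fixed S, the K_7 on S has C(7, 2) = 21 edges. P[all 21 edges red] = (1/2)^21, and likewise for blue, so P[monochromatic] = 2·(1/2)^21 = 2^{1 − 21} = 1/1048576.
By linearity: E[X] = C(18, 7) · 2^{1 − 21} = 31824 · 1/1048576 = 1989/65536.
Numerically: E[X] ≈ 0.030.

E[X] = C(18,7)·2^(1−C(7,2)) = 1989/65536 ≈ 0.030.


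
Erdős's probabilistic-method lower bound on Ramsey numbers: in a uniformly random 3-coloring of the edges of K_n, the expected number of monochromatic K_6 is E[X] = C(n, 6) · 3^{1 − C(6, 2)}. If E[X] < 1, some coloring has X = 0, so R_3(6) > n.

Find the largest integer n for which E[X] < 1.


We need C(n, 6) · 3^{1 − 15} < 1, i.e. C(n, 6) < 3^{15 − 1} = 4782969.
Check values of n near the boundary:
  n = 37: C(37, 6) = 2324784; 2324784 < 4782969? YES
  n = 38: C(38, 6) = 2760681; 2760681 < 4782969? YES
  n = 39: C(39, 6) = 3262623; 3262623 < 4782969? YES
  n = 40: C(40, 6) = 3838380; 3838380 < 4782969? YES
  n = 41: C(41, 6) = 4496388; 4496388 < 4782969? YES
  n = 42: C(42, 6) = 5245786; 5245786 < 4782969? NO
The largest n with C(n, 6) < 4782969 is n = 41 (where E[X] = 1498796/1594323 ≈ 0.9400830). Hence R_3(6) > 41, i.e. R_3(6) ≥ 42.

Largest n = 41; hence R_3(6) > 41.


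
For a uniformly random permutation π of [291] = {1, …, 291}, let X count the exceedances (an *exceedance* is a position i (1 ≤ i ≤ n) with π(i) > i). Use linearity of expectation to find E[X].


Write X = Σ_{i=1}^{291} X_i, where X_i = 1_{π(i) > i}.
For each fixed i, π(i) is uniform over {1, …, 291} (marginal of a uniform permutation), so P[π(i) > i] = (n − i)/n. Summing: Σ_{i=1}^{291} (n − i)/n = (0 + 1 + … + 290)/291 = 291(291 − 1)/(2·291) = (291 − 1)/2.
Hence E[X] = Σ_{i=1}^{291} (291 − i)/291 = 145 ≈ 145.00000.

E[X] = 145 = 145.00000.


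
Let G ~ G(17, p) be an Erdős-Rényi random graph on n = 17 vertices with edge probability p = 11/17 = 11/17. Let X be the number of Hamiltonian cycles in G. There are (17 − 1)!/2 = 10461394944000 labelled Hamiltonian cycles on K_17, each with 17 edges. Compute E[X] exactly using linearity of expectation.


K_17 has (17 − 1)!/2 = 10461394944000 labelled Hamiltonian cycles.
For each such Hamiltonian cycle H, let X_H = 1 if all 17 edges of H are present in G. Then P[X_H = 1] = p^{17} = (11/17)^{17} = 505447028499293771/827240261886336764177.
By linearity of expectation: E[X] = Σ_H E[X_H] = 10461394944000 · p^{17} = 10461394944000 · 505447028499293771/827240261886336764177 = 5287680988402335763510093824000/827240261886336764177.
Numerically: E[X] ≈ 6.392e+09.

E[X] = 10461394944000 · (11/17)^{17} = 5287680988402335763510093824000/827240261886336764177 ≈ 6.392e+09.


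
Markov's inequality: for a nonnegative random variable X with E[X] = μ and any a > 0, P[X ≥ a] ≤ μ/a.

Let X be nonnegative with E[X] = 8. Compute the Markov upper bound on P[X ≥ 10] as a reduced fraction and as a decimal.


μ = E[X] = 8, a = 10.
Markov: P[X ≥ 10] ≤ μ/a = (8)/10 = 4/5.
Numerically: ≈ 0.800.
(Since a = 10 > μ = 8.000, the bound 4/5 is < 1 and informative.)

P[X ≥ 10] ≤ 4/5 ≈ 0.800.


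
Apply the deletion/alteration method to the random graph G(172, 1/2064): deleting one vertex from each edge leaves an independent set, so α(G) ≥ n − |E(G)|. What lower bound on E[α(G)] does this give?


E[|E(G)|] = C(172, 2)·p = 14706 · (1/2064) = 57/8.
E[α(G)] ≥ n − E[|E(G)|] = 172 − 57/8 = 1319/8.
Numerically: ≈ 164.8750.
(This is only a lower bound; the true E[α(G)] may be larger.)

E[α(G)] ≥ 1319/8 ≈ 164.8750.
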